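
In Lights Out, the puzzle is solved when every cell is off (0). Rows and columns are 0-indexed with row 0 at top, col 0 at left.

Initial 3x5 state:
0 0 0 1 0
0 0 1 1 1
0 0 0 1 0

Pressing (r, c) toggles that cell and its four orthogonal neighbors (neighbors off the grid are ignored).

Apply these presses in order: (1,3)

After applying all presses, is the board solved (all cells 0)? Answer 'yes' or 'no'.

After press 1 at (1,3):
0 0 0 0 0
0 0 0 0 0
0 0 0 0 0

Lights still on: 0

Answer: yes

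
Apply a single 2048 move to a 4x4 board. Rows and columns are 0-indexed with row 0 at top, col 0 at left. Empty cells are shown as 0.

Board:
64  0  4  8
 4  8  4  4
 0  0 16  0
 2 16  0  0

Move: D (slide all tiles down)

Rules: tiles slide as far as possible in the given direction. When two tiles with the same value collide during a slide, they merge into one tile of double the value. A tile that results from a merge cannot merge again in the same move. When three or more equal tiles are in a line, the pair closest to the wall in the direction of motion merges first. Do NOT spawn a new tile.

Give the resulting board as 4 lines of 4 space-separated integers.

Answer:  0  0  0  0
64  0  0  0
 4  8  8  8
 2 16 16  4

Derivation:
Slide down:
col 0: [64, 4, 0, 2] -> [0, 64, 4, 2]
col 1: [0, 8, 0, 16] -> [0, 0, 8, 16]
col 2: [4, 4, 16, 0] -> [0, 0, 8, 16]
col 3: [8, 4, 0, 0] -> [0, 0, 8, 4]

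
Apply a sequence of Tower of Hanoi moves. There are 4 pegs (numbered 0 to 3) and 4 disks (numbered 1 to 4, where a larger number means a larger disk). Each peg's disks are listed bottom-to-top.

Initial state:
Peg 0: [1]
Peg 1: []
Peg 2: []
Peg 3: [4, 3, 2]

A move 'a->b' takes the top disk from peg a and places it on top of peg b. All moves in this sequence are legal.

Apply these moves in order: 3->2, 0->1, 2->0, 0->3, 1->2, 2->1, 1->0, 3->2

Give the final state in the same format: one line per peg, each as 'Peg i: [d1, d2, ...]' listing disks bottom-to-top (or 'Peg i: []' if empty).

After move 1 (3->2):
Peg 0: [1]
Peg 1: []
Peg 2: [2]
Peg 3: [4, 3]

After move 2 (0->1):
Peg 0: []
Peg 1: [1]
Peg 2: [2]
Peg 3: [4, 3]

After move 3 (2->0):
Peg 0: [2]
Peg 1: [1]
Peg 2: []
Peg 3: [4, 3]

After move 4 (0->3):
Peg 0: []
Peg 1: [1]
Peg 2: []
Peg 3: [4, 3, 2]

After move 5 (1->2):
Peg 0: []
Peg 1: []
Peg 2: [1]
Peg 3: [4, 3, 2]

After move 6 (2->1):
Peg 0: []
Peg 1: [1]
Peg 2: []
Peg 3: [4, 3, 2]

After move 7 (1->0):
Peg 0: [1]
Peg 1: []
Peg 2: []
Peg 3: [4, 3, 2]

After move 8 (3->2):
Peg 0: [1]
Peg 1: []
Peg 2: [2]
Peg 3: [4, 3]

Answer: Peg 0: [1]
Peg 1: []
Peg 2: [2]
Peg 3: [4, 3]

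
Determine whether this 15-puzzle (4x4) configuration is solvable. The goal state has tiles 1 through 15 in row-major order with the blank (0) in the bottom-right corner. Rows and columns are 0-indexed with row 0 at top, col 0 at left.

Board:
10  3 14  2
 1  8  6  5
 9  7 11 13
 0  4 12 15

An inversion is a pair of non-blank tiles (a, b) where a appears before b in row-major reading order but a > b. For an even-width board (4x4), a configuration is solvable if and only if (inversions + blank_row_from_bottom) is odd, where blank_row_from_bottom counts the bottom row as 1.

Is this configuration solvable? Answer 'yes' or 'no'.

Inversions: 36
Blank is in row 3 (0-indexed from top), which is row 1 counting from the bottom (bottom = 1).
36 + 1 = 37, which is odd, so the puzzle is solvable.

Answer: yes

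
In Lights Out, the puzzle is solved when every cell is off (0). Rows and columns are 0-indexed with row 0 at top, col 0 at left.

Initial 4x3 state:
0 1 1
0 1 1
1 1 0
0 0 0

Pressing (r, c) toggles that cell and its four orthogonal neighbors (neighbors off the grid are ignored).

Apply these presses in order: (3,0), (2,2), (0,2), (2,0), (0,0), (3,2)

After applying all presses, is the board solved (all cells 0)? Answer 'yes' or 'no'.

After press 1 at (3,0):
0 1 1
0 1 1
0 1 0
1 1 0

After press 2 at (2,2):
0 1 1
0 1 0
0 0 1
1 1 1

After press 3 at (0,2):
0 0 0
0 1 1
0 0 1
1 1 1

After press 4 at (2,0):
0 0 0
1 1 1
1 1 1
0 1 1

After press 5 at (0,0):
1 1 0
0 1 1
1 1 1
0 1 1

After press 6 at (3,2):
1 1 0
0 1 1
1 1 0
0 0 0

Lights still on: 6

Answer: no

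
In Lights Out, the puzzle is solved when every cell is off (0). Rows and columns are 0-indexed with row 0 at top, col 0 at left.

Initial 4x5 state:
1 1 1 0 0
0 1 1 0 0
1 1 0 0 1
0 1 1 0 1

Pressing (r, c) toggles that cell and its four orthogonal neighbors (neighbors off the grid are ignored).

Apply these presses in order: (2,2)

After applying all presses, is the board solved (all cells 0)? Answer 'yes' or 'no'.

After press 1 at (2,2):
1 1 1 0 0
0 1 0 0 0
1 0 1 1 1
0 1 0 0 1

Lights still on: 10

Answer: no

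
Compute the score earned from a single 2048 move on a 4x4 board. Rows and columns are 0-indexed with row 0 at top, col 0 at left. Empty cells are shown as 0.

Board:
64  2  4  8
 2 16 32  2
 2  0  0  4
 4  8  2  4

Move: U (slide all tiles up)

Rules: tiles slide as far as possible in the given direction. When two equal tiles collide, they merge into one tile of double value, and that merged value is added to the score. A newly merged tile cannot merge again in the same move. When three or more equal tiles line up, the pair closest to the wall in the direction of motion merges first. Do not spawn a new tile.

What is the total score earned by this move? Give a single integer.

Slide up:
col 0: [64, 2, 2, 4] -> [64, 4, 4, 0]  score +4 (running 4)
col 1: [2, 16, 0, 8] -> [2, 16, 8, 0]  score +0 (running 4)
col 2: [4, 32, 0, 2] -> [4, 32, 2, 0]  score +0 (running 4)
col 3: [8, 2, 4, 4] -> [8, 2, 8, 0]  score +8 (running 12)
Board after move:
64  2  4  8
 4 16 32  2
 4  8  2  8
 0  0  0  0

Answer: 12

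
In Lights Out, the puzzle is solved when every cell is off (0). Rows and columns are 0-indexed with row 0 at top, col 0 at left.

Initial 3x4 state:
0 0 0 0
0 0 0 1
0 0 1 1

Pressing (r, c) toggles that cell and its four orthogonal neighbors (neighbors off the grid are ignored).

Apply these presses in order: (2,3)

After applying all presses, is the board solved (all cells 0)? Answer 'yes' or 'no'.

After press 1 at (2,3):
0 0 0 0
0 0 0 0
0 0 0 0

Lights still on: 0

Answer: yes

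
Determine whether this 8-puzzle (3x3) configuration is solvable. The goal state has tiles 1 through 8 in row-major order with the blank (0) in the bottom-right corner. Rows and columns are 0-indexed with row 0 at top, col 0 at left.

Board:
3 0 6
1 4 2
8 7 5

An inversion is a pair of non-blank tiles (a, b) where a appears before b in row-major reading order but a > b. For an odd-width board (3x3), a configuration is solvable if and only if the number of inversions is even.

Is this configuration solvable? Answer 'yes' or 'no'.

Answer: yes

Derivation:
Inversions (pairs i<j in row-major order where tile[i] > tile[j] > 0): 10
10 is even, so the puzzle is solvable.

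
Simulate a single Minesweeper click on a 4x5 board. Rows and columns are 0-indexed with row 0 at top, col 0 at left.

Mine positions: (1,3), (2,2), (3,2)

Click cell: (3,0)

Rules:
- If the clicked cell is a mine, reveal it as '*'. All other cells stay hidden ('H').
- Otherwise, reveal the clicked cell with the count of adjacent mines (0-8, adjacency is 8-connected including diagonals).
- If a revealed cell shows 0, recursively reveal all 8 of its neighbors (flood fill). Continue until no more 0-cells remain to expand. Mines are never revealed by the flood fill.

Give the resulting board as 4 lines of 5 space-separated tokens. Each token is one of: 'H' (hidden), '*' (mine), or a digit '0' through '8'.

0 0 1 H H
0 1 2 H H
0 2 H H H
0 2 H H H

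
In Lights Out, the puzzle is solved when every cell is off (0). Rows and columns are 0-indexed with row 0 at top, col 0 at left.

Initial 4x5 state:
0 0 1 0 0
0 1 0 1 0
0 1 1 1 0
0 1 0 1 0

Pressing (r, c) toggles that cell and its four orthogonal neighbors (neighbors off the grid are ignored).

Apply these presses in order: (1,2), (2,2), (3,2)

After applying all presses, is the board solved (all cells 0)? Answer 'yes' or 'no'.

After press 1 at (1,2):
0 0 0 0 0
0 0 1 0 0
0 1 0 1 0
0 1 0 1 0

After press 2 at (2,2):
0 0 0 0 0
0 0 0 0 0
0 0 1 0 0
0 1 1 1 0

After press 3 at (3,2):
0 0 0 0 0
0 0 0 0 0
0 0 0 0 0
0 0 0 0 0

Lights still on: 0

Answer: yes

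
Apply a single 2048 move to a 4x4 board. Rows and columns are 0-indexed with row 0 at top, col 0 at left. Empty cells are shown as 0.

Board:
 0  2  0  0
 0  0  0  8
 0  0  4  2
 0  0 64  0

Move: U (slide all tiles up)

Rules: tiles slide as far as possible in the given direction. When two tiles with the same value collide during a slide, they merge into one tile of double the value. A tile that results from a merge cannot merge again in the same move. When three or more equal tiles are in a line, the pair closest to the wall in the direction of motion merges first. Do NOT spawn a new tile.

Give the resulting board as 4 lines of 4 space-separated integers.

Answer:  0  2  4  8
 0  0 64  2
 0  0  0  0
 0  0  0  0

Derivation:
Slide up:
col 0: [0, 0, 0, 0] -> [0, 0, 0, 0]
col 1: [2, 0, 0, 0] -> [2, 0, 0, 0]
col 2: [0, 0, 4, 64] -> [4, 64, 0, 0]
col 3: [0, 8, 2, 0] -> [8, 2, 0, 0]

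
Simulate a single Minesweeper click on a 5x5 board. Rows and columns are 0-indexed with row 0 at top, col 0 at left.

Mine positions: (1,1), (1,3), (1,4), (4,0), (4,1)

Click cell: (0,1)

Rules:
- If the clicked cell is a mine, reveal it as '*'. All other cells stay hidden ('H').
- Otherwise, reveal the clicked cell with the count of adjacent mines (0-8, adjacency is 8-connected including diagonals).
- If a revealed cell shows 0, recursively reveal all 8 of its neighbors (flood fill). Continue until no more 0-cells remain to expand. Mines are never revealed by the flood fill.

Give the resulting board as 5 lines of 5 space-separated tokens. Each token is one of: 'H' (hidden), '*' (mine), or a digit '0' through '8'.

H 1 H H H
H H H H H
H H H H H
H H H H H
H H H H H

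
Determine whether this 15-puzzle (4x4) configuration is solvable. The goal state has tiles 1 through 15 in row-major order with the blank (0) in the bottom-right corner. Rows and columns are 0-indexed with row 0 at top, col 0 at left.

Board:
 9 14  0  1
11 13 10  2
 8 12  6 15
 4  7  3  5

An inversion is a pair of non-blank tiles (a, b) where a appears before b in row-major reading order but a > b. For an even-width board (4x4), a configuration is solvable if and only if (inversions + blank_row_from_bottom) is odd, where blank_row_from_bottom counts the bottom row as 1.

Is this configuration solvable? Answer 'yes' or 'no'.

Answer: no

Derivation:
Inversions: 64
Blank is in row 0 (0-indexed from top), which is row 4 counting from the bottom (bottom = 1).
64 + 4 = 68, which is even, so the puzzle is not solvable.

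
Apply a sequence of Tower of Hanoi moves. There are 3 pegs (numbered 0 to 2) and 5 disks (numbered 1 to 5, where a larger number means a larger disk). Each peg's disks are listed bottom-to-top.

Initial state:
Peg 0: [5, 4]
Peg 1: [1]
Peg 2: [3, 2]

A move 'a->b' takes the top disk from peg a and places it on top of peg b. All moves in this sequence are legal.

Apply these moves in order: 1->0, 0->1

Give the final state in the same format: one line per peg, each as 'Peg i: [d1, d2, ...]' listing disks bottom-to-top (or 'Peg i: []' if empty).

Answer: Peg 0: [5, 4]
Peg 1: [1]
Peg 2: [3, 2]

Derivation:
After move 1 (1->0):
Peg 0: [5, 4, 1]
Peg 1: []
Peg 2: [3, 2]

After move 2 (0->1):
Peg 0: [5, 4]
Peg 1: [1]
Peg 2: [3, 2]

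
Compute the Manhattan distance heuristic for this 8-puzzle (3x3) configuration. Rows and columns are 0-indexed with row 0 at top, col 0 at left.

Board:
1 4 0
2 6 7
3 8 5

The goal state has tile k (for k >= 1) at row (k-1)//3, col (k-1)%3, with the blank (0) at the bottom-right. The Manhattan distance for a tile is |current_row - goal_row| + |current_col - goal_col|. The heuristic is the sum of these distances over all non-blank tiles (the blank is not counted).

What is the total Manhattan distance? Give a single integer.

Answer: 14

Derivation:
Tile 1: at (0,0), goal (0,0), distance |0-0|+|0-0| = 0
Tile 4: at (0,1), goal (1,0), distance |0-1|+|1-0| = 2
Tile 2: at (1,0), goal (0,1), distance |1-0|+|0-1| = 2
Tile 6: at (1,1), goal (1,2), distance |1-1|+|1-2| = 1
Tile 7: at (1,2), goal (2,0), distance |1-2|+|2-0| = 3
Tile 3: at (2,0), goal (0,2), distance |2-0|+|0-2| = 4
Tile 8: at (2,1), goal (2,1), distance |2-2|+|1-1| = 0
Tile 5: at (2,2), goal (1,1), distance |2-1|+|2-1| = 2
Sum: 0 + 2 + 2 + 1 + 3 + 4 + 0 + 2 = 14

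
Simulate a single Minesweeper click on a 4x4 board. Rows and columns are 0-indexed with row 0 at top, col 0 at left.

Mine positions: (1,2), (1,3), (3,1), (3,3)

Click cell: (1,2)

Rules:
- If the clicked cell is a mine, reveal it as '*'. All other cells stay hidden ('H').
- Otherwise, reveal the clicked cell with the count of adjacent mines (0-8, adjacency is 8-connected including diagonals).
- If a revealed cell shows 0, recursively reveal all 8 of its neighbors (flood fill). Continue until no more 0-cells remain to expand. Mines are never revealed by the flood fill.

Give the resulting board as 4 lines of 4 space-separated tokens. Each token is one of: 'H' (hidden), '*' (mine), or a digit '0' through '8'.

H H H H
H H * H
H H H H
H H H H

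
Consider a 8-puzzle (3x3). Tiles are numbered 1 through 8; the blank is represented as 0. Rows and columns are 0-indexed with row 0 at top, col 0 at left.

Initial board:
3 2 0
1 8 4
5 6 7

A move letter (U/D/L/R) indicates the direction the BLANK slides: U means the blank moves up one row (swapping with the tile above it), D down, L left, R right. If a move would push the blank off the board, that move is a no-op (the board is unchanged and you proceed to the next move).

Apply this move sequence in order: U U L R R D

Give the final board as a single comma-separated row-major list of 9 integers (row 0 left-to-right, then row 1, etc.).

After move 1 (U):
3 2 0
1 8 4
5 6 7

After move 2 (U):
3 2 0
1 8 4
5 6 7

After move 3 (L):
3 0 2
1 8 4
5 6 7

After move 4 (R):
3 2 0
1 8 4
5 6 7

After move 5 (R):
3 2 0
1 8 4
5 6 7

After move 6 (D):
3 2 4
1 8 0
5 6 7

Answer: 3, 2, 4, 1, 8, 0, 5, 6, 7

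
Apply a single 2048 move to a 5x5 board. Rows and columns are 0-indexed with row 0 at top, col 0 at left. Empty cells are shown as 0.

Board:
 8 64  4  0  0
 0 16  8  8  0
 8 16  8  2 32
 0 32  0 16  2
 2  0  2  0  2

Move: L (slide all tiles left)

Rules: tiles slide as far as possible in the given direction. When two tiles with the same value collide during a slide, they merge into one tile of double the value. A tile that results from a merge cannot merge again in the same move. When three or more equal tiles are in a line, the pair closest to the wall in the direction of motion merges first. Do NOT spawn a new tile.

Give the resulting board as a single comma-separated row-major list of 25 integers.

Answer: 8, 64, 4, 0, 0, 16, 16, 0, 0, 0, 8, 16, 8, 2, 32, 32, 16, 2, 0, 0, 4, 2, 0, 0, 0

Derivation:
Slide left:
row 0: [8, 64, 4, 0, 0] -> [8, 64, 4, 0, 0]
row 1: [0, 16, 8, 8, 0] -> [16, 16, 0, 0, 0]
row 2: [8, 16, 8, 2, 32] -> [8, 16, 8, 2, 32]
row 3: [0, 32, 0, 16, 2] -> [32, 16, 2, 0, 0]
row 4: [2, 0, 2, 0, 2] -> [4, 2, 0, 0, 0]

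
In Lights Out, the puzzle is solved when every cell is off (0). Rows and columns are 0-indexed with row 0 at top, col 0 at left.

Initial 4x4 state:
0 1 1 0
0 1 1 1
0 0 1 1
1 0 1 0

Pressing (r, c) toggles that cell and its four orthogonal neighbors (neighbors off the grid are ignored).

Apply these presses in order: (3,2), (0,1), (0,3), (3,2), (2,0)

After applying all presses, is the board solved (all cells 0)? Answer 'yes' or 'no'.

After press 1 at (3,2):
0 1 1 0
0 1 1 1
0 0 0 1
1 1 0 1

After press 2 at (0,1):
1 0 0 0
0 0 1 1
0 0 0 1
1 1 0 1

After press 3 at (0,3):
1 0 1 1
0 0 1 0
0 0 0 1
1 1 0 1

After press 4 at (3,2):
1 0 1 1
0 0 1 0
0 0 1 1
1 0 1 0

After press 5 at (2,0):
1 0 1 1
1 0 1 0
1 1 1 1
0 0 1 0

Lights still on: 10

Answer: no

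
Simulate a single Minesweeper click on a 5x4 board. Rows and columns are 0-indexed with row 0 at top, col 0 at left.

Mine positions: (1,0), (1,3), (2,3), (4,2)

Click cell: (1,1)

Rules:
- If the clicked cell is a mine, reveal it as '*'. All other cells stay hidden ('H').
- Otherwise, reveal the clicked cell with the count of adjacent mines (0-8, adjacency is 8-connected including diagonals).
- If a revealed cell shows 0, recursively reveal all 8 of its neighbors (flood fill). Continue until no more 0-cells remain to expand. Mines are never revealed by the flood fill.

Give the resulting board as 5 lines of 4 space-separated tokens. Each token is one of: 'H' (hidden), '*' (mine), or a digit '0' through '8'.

H H H H
H 1 H H
H H H H
H H H H
H H H H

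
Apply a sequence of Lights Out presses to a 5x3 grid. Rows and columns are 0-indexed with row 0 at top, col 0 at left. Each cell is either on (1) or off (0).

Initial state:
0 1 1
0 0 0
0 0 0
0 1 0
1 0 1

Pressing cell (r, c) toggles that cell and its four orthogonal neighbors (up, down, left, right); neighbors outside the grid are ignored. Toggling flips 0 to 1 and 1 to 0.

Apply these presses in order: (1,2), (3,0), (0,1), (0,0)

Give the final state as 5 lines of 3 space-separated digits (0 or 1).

After press 1 at (1,2):
0 1 0
0 1 1
0 0 1
0 1 0
1 0 1

After press 2 at (3,0):
0 1 0
0 1 1
1 0 1
1 0 0
0 0 1

After press 3 at (0,1):
1 0 1
0 0 1
1 0 1
1 0 0
0 0 1

After press 4 at (0,0):
0 1 1
1 0 1
1 0 1
1 0 0
0 0 1

Answer: 0 1 1
1 0 1
1 0 1
1 0 0
0 0 1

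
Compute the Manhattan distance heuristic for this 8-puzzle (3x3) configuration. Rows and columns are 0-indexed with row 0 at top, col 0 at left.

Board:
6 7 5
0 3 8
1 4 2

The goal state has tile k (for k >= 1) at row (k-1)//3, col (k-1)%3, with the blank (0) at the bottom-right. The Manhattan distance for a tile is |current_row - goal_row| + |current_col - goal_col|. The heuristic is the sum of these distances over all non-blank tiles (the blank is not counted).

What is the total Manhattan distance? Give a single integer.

Tile 6: at (0,0), goal (1,2), distance |0-1|+|0-2| = 3
Tile 7: at (0,1), goal (2,0), distance |0-2|+|1-0| = 3
Tile 5: at (0,2), goal (1,1), distance |0-1|+|2-1| = 2
Tile 3: at (1,1), goal (0,2), distance |1-0|+|1-2| = 2
Tile 8: at (1,2), goal (2,1), distance |1-2|+|2-1| = 2
Tile 1: at (2,0), goal (0,0), distance |2-0|+|0-0| = 2
Tile 4: at (2,1), goal (1,0), distance |2-1|+|1-0| = 2
Tile 2: at (2,2), goal (0,1), distance |2-0|+|2-1| = 3
Sum: 3 + 3 + 2 + 2 + 2 + 2 + 2 + 3 = 19

Answer: 19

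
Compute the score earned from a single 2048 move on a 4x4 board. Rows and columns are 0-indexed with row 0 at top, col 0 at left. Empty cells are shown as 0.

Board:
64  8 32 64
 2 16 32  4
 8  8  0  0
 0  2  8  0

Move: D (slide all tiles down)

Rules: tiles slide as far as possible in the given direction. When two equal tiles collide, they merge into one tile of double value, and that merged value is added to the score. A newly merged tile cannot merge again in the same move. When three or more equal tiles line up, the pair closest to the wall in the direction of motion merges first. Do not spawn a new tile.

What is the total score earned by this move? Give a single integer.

Slide down:
col 0: [64, 2, 8, 0] -> [0, 64, 2, 8]  score +0 (running 0)
col 1: [8, 16, 8, 2] -> [8, 16, 8, 2]  score +0 (running 0)
col 2: [32, 32, 0, 8] -> [0, 0, 64, 8]  score +64 (running 64)
col 3: [64, 4, 0, 0] -> [0, 0, 64, 4]  score +0 (running 64)
Board after move:
 0  8  0  0
64 16  0  0
 2  8 64 64
 8  2  8  4

Answer: 64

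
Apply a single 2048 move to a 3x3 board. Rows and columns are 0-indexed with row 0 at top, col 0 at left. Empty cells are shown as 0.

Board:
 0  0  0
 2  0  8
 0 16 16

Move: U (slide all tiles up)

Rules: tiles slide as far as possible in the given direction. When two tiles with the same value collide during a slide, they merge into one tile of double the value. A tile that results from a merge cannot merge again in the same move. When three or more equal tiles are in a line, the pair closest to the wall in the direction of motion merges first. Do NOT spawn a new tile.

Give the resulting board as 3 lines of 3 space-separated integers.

Slide up:
col 0: [0, 2, 0] -> [2, 0, 0]
col 1: [0, 0, 16] -> [16, 0, 0]
col 2: [0, 8, 16] -> [8, 16, 0]

Answer:  2 16  8
 0  0 16
 0  0  0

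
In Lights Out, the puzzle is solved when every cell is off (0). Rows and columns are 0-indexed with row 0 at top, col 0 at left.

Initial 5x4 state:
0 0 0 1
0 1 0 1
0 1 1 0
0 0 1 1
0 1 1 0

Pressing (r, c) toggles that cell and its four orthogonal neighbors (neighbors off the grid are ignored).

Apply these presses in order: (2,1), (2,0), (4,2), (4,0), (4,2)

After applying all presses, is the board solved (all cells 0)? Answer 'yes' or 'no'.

Answer: no

Derivation:
After press 1 at (2,1):
0 0 0 1
0 0 0 1
1 0 0 0
0 1 1 1
0 1 1 0

After press 2 at (2,0):
0 0 0 1
1 0 0 1
0 1 0 0
1 1 1 1
0 1 1 0

After press 3 at (4,2):
0 0 0 1
1 0 0 1
0 1 0 0
1 1 0 1
0 0 0 1

After press 4 at (4,0):
0 0 0 1
1 0 0 1
0 1 0 0
0 1 0 1
1 1 0 1

After press 5 at (4,2):
0 0 0 1
1 0 0 1
0 1 0 0
0 1 1 1
1 0 1 0

Lights still on: 9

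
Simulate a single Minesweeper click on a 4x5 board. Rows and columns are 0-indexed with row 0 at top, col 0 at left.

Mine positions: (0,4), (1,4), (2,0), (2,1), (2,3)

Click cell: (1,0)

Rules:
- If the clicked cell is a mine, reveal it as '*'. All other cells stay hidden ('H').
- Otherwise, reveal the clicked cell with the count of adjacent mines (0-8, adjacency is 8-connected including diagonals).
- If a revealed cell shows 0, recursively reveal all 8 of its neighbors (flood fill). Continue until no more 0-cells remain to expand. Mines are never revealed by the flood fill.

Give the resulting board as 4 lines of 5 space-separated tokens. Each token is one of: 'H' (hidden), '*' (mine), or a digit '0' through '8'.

H H H H H
2 H H H H
H H H H H
H H H H H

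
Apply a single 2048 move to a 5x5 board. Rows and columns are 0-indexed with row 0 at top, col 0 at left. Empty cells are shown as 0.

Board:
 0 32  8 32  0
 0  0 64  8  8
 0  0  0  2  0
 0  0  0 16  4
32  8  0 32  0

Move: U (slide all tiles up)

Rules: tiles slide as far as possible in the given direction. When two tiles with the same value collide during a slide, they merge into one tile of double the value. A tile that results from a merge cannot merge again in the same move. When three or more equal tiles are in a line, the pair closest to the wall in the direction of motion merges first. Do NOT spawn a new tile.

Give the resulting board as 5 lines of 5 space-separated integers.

Slide up:
col 0: [0, 0, 0, 0, 32] -> [32, 0, 0, 0, 0]
col 1: [32, 0, 0, 0, 8] -> [32, 8, 0, 0, 0]
col 2: [8, 64, 0, 0, 0] -> [8, 64, 0, 0, 0]
col 3: [32, 8, 2, 16, 32] -> [32, 8, 2, 16, 32]
col 4: [0, 8, 0, 4, 0] -> [8, 4, 0, 0, 0]

Answer: 32 32  8 32  8
 0  8 64  8  4
 0  0  0  2  0
 0  0  0 16  0
 0  0  0 32  0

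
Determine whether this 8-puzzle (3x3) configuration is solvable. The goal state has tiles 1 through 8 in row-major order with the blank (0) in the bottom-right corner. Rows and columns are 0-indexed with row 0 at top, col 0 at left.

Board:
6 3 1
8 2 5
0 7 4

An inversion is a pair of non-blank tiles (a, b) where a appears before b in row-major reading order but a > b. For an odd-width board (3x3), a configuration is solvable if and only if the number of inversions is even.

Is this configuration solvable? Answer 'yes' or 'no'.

Answer: no

Derivation:
Inversions (pairs i<j in row-major order where tile[i] > tile[j] > 0): 13
13 is odd, so the puzzle is not solvable.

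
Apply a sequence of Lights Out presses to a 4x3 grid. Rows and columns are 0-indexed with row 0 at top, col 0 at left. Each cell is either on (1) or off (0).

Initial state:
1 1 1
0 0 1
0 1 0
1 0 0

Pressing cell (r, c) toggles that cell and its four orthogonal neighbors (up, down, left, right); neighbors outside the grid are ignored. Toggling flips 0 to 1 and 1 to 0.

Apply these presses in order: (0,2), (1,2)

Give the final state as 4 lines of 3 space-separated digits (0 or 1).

After press 1 at (0,2):
1 0 0
0 0 0
0 1 0
1 0 0

After press 2 at (1,2):
1 0 1
0 1 1
0 1 1
1 0 0

Answer: 1 0 1
0 1 1
0 1 1
1 0 0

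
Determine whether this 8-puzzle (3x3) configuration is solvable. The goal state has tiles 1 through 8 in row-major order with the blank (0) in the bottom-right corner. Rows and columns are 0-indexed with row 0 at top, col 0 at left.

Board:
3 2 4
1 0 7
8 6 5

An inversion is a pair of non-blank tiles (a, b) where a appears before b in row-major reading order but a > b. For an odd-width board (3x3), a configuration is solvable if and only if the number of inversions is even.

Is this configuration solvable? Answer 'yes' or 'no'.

Inversions (pairs i<j in row-major order where tile[i] > tile[j] > 0): 9
9 is odd, so the puzzle is not solvable.

Answer: no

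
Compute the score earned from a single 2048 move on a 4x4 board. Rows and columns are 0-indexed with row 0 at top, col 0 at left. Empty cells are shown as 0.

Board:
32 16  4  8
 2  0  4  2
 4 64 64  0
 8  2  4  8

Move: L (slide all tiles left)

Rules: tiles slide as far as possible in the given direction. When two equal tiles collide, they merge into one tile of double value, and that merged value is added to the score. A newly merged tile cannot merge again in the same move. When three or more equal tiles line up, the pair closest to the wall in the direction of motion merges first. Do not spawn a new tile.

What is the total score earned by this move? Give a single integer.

Slide left:
row 0: [32, 16, 4, 8] -> [32, 16, 4, 8]  score +0 (running 0)
row 1: [2, 0, 4, 2] -> [2, 4, 2, 0]  score +0 (running 0)
row 2: [4, 64, 64, 0] -> [4, 128, 0, 0]  score +128 (running 128)
row 3: [8, 2, 4, 8] -> [8, 2, 4, 8]  score +0 (running 128)
Board after move:
 32  16   4   8
  2   4   2   0
  4 128   0   0
  8   2   4   8

Answer: 128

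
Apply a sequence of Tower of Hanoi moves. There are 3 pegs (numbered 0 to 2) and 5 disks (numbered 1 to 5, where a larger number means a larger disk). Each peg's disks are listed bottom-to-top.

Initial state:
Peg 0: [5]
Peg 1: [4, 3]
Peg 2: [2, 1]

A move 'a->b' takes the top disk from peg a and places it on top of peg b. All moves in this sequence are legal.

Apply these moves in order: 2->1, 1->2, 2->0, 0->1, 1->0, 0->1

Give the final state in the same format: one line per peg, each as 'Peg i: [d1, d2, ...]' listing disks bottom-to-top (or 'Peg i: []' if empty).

After move 1 (2->1):
Peg 0: [5]
Peg 1: [4, 3, 1]
Peg 2: [2]

After move 2 (1->2):
Peg 0: [5]
Peg 1: [4, 3]
Peg 2: [2, 1]

After move 3 (2->0):
Peg 0: [5, 1]
Peg 1: [4, 3]
Peg 2: [2]

After move 4 (0->1):
Peg 0: [5]
Peg 1: [4, 3, 1]
Peg 2: [2]

After move 5 (1->0):
Peg 0: [5, 1]
Peg 1: [4, 3]
Peg 2: [2]

After move 6 (0->1):
Peg 0: [5]
Peg 1: [4, 3, 1]
Peg 2: [2]

Answer: Peg 0: [5]
Peg 1: [4, 3, 1]
Peg 2: [2]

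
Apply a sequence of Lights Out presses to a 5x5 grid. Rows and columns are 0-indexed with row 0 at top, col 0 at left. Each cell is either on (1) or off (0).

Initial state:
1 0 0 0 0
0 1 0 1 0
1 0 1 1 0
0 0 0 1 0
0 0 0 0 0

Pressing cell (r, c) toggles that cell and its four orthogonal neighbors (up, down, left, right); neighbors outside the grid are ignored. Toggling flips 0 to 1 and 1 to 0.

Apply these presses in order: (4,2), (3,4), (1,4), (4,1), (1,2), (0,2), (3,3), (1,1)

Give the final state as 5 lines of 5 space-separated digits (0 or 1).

Answer: 1 0 0 1 1
1 1 1 1 1
1 1 0 0 0
0 1 0 1 0
1 0 0 0 1

Derivation:
After press 1 at (4,2):
1 0 0 0 0
0 1 0 1 0
1 0 1 1 0
0 0 1 1 0
0 1 1 1 0

After press 2 at (3,4):
1 0 0 0 0
0 1 0 1 0
1 0 1 1 1
0 0 1 0 1
0 1 1 1 1

After press 3 at (1,4):
1 0 0 0 1
0 1 0 0 1
1 0 1 1 0
0 0 1 0 1
0 1 1 1 1

After press 4 at (4,1):
1 0 0 0 1
0 1 0 0 1
1 0 1 1 0
0 1 1 0 1
1 0 0 1 1

After press 5 at (1,2):
1 0 1 0 1
0 0 1 1 1
1 0 0 1 0
0 1 1 0 1
1 0 0 1 1

After press 6 at (0,2):
1 1 0 1 1
0 0 0 1 1
1 0 0 1 0
0 1 1 0 1
1 0 0 1 1

After press 7 at (3,3):
1 1 0 1 1
0 0 0 1 1
1 0 0 0 0
0 1 0 1 0
1 0 0 0 1

After press 8 at (1,1):
1 0 0 1 1
1 1 1 1 1
1 1 0 0 0
0 1 0 1 0
1 0 0 0 1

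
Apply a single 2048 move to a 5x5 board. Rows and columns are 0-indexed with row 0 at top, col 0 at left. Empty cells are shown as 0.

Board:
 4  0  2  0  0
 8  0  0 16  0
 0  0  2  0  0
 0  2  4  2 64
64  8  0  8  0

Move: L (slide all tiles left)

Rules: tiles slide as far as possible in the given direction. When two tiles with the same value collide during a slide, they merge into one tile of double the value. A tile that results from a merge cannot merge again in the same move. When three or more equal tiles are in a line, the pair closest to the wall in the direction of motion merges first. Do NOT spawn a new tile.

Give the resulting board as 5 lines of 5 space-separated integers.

Answer:  4  2  0  0  0
 8 16  0  0  0
 2  0  0  0  0
 2  4  2 64  0
64 16  0  0  0

Derivation:
Slide left:
row 0: [4, 0, 2, 0, 0] -> [4, 2, 0, 0, 0]
row 1: [8, 0, 0, 16, 0] -> [8, 16, 0, 0, 0]
row 2: [0, 0, 2, 0, 0] -> [2, 0, 0, 0, 0]
row 3: [0, 2, 4, 2, 64] -> [2, 4, 2, 64, 0]
row 4: [64, 8, 0, 8, 0] -> [64, 16, 0, 0, 0]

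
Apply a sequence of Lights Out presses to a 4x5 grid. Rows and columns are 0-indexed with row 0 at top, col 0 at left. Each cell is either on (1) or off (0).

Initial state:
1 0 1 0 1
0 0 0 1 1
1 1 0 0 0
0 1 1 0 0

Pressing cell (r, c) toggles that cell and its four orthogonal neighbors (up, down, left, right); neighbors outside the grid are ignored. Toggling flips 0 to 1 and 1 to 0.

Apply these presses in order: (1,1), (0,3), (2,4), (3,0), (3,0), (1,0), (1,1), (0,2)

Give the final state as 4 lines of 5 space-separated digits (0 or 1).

Answer: 0 1 1 0 0
1 1 1 0 0
0 1 0 1 1
0 1 1 0 1

Derivation:
After press 1 at (1,1):
1 1 1 0 1
1 1 1 1 1
1 0 0 0 0
0 1 1 0 0

After press 2 at (0,3):
1 1 0 1 0
1 1 1 0 1
1 0 0 0 0
0 1 1 0 0

After press 3 at (2,4):
1 1 0 1 0
1 1 1 0 0
1 0 0 1 1
0 1 1 0 1

After press 4 at (3,0):
1 1 0 1 0
1 1 1 0 0
0 0 0 1 1
1 0 1 0 1

After press 5 at (3,0):
1 1 0 1 0
1 1 1 0 0
1 0 0 1 1
0 1 1 0 1

After press 6 at (1,0):
0 1 0 1 0
0 0 1 0 0
0 0 0 1 1
0 1 1 0 1

After press 7 at (1,1):
0 0 0 1 0
1 1 0 0 0
0 1 0 1 1
0 1 1 0 1

After press 8 at (0,2):
0 1 1 0 0
1 1 1 0 0
0 1 0 1 1
0 1 1 0 1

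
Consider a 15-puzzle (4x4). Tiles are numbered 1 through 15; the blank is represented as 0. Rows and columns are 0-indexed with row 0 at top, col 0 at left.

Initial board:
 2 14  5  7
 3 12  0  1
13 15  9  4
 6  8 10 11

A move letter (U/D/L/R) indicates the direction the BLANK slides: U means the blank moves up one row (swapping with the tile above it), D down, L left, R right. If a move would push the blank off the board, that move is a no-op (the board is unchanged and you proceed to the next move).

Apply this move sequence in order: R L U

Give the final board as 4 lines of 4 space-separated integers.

Answer:  2 14  0  7
 3 12  5  1
13 15  9  4
 6  8 10 11

Derivation:
After move 1 (R):
 2 14  5  7
 3 12  1  0
13 15  9  4
 6  8 10 11

After move 2 (L):
 2 14  5  7
 3 12  0  1
13 15  9  4
 6  8 10 11

After move 3 (U):
 2 14  0  7
 3 12  5  1
13 15  9  4
 6  8 10 11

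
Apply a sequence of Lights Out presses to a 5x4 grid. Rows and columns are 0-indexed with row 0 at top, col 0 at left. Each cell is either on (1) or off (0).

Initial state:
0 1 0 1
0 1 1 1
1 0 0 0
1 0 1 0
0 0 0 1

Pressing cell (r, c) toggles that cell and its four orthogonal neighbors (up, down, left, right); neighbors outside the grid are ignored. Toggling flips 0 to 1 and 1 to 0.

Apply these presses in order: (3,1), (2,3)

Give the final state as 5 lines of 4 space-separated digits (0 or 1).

After press 1 at (3,1):
0 1 0 1
0 1 1 1
1 1 0 0
0 1 0 0
0 1 0 1

After press 2 at (2,3):
0 1 0 1
0 1 1 0
1 1 1 1
0 1 0 1
0 1 0 1

Answer: 0 1 0 1
0 1 1 0
1 1 1 1
0 1 0 1
0 1 0 1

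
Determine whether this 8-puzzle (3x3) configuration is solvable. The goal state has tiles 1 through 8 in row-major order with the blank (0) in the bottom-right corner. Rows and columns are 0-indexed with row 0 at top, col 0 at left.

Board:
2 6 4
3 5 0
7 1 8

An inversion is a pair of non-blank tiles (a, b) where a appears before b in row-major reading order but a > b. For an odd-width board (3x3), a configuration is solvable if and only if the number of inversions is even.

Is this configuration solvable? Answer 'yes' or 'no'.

Inversions (pairs i<j in row-major order where tile[i] > tile[j] > 0): 10
10 is even, so the puzzle is solvable.

Answer: yes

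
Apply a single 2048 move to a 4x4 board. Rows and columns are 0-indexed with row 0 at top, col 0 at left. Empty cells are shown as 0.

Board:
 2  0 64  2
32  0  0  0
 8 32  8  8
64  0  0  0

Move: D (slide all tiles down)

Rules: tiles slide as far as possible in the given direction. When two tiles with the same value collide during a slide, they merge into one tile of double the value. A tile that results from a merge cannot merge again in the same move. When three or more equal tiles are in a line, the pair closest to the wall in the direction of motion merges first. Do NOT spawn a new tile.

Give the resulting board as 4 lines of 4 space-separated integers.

Answer:  2  0  0  0
32  0  0  0
 8  0 64  2
64 32  8  8

Derivation:
Slide down:
col 0: [2, 32, 8, 64] -> [2, 32, 8, 64]
col 1: [0, 0, 32, 0] -> [0, 0, 0, 32]
col 2: [64, 0, 8, 0] -> [0, 0, 64, 8]
col 3: [2, 0, 8, 0] -> [0, 0, 2, 8]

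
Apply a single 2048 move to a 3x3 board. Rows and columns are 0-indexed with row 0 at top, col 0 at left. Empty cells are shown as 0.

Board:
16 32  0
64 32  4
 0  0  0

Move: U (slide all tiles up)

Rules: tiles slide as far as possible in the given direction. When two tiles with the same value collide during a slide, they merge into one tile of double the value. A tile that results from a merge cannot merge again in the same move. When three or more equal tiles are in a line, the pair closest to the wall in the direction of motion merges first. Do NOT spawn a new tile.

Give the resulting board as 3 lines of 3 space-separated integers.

Answer: 16 64  4
64  0  0
 0  0  0

Derivation:
Slide up:
col 0: [16, 64, 0] -> [16, 64, 0]
col 1: [32, 32, 0] -> [64, 0, 0]
col 2: [0, 4, 0] -> [4, 0, 0]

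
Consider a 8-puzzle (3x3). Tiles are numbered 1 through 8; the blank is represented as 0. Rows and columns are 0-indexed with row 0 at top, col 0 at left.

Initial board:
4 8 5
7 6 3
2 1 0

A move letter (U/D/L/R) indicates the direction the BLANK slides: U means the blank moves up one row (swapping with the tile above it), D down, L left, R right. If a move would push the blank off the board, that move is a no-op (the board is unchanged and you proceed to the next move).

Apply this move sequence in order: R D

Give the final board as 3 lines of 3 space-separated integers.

After move 1 (R):
4 8 5
7 6 3
2 1 0

After move 2 (D):
4 8 5
7 6 3
2 1 0

Answer: 4 8 5
7 6 3
2 1 0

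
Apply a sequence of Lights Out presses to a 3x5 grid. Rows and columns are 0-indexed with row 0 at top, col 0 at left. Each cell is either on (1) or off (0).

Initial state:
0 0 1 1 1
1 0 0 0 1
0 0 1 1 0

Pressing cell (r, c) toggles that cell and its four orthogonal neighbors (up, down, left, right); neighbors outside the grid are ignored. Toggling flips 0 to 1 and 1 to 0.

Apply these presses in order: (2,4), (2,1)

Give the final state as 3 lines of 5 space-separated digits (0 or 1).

After press 1 at (2,4):
0 0 1 1 1
1 0 0 0 0
0 0 1 0 1

After press 2 at (2,1):
0 0 1 1 1
1 1 0 0 0
1 1 0 0 1

Answer: 0 0 1 1 1
1 1 0 0 0
1 1 0 0 1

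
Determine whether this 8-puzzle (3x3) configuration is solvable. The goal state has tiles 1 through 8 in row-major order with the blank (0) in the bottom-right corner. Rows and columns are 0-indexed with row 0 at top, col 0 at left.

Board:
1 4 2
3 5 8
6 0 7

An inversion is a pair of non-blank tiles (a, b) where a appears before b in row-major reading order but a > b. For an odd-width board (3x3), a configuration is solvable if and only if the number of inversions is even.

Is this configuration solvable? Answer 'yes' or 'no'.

Answer: yes

Derivation:
Inversions (pairs i<j in row-major order where tile[i] > tile[j] > 0): 4
4 is even, so the puzzle is solvable.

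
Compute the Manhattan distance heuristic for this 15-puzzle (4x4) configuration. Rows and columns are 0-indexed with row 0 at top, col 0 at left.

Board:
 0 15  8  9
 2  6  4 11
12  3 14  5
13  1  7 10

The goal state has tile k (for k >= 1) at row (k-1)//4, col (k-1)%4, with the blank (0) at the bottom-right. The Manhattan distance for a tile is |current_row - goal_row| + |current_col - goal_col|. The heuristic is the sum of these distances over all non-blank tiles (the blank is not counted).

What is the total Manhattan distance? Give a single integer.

Tile 15: at (0,1), goal (3,2), distance |0-3|+|1-2| = 4
Tile 8: at (0,2), goal (1,3), distance |0-1|+|2-3| = 2
Tile 9: at (0,3), goal (2,0), distance |0-2|+|3-0| = 5
Tile 2: at (1,0), goal (0,1), distance |1-0|+|0-1| = 2
Tile 6: at (1,1), goal (1,1), distance |1-1|+|1-1| = 0
Tile 4: at (1,2), goal (0,3), distance |1-0|+|2-3| = 2
Tile 11: at (1,3), goal (2,2), distance |1-2|+|3-2| = 2
Tile 12: at (2,0), goal (2,3), distance |2-2|+|0-3| = 3
Tile 3: at (2,1), goal (0,2), distance |2-0|+|1-2| = 3
Tile 14: at (2,2), goal (3,1), distance |2-3|+|2-1| = 2
Tile 5: at (2,3), goal (1,0), distance |2-1|+|3-0| = 4
Tile 13: at (3,0), goal (3,0), distance |3-3|+|0-0| = 0
Tile 1: at (3,1), goal (0,0), distance |3-0|+|1-0| = 4
Tile 7: at (3,2), goal (1,2), distance |3-1|+|2-2| = 2
Tile 10: at (3,3), goal (2,1), distance |3-2|+|3-1| = 3
Sum: 4 + 2 + 5 + 2 + 0 + 2 + 2 + 3 + 3 + 2 + 4 + 0 + 4 + 2 + 3 = 38

Answer: 38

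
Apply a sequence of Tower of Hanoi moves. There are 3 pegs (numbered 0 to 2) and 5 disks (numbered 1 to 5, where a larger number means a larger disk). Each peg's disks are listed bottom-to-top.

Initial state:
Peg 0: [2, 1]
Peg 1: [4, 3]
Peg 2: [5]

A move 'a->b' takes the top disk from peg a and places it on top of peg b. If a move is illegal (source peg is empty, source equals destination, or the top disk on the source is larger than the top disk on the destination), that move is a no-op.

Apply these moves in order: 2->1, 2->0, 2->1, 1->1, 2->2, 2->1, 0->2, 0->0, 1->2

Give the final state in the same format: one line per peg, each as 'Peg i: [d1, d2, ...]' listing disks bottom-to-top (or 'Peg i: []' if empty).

Answer: Peg 0: [2]
Peg 1: [4, 3]
Peg 2: [5, 1]

Derivation:
After move 1 (2->1):
Peg 0: [2, 1]
Peg 1: [4, 3]
Peg 2: [5]

After move 2 (2->0):
Peg 0: [2, 1]
Peg 1: [4, 3]
Peg 2: [5]

After move 3 (2->1):
Peg 0: [2, 1]
Peg 1: [4, 3]
Peg 2: [5]

After move 4 (1->1):
Peg 0: [2, 1]
Peg 1: [4, 3]
Peg 2: [5]

After move 5 (2->2):
Peg 0: [2, 1]
Peg 1: [4, 3]
Peg 2: [5]

After move 6 (2->1):
Peg 0: [2, 1]
Peg 1: [4, 3]
Peg 2: [5]

After move 7 (0->2):
Peg 0: [2]
Peg 1: [4, 3]
Peg 2: [5, 1]

After move 8 (0->0):
Peg 0: [2]
Peg 1: [4, 3]
Peg 2: [5, 1]

After move 9 (1->2):
Peg 0: [2]
Peg 1: [4, 3]
Peg 2: [5, 1]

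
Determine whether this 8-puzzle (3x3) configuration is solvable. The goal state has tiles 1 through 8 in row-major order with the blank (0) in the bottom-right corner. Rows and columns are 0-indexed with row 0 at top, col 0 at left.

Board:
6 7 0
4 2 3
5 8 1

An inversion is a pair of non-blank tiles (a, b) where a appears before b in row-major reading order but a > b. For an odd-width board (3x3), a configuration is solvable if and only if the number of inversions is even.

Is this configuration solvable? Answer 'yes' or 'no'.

Answer: no

Derivation:
Inversions (pairs i<j in row-major order where tile[i] > tile[j] > 0): 17
17 is odd, so the puzzle is not solvable.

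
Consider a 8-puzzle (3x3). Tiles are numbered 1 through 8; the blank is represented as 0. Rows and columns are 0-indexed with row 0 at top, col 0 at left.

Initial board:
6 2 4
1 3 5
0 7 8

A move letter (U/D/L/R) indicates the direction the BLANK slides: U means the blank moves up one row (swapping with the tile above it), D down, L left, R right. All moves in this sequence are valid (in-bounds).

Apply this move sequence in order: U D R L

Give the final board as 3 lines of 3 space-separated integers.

Answer: 6 2 4
1 3 5
0 7 8

Derivation:
After move 1 (U):
6 2 4
0 3 5
1 7 8

After move 2 (D):
6 2 4
1 3 5
0 7 8

After move 3 (R):
6 2 4
1 3 5
7 0 8

After move 4 (L):
6 2 4
1 3 5
0 7 8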